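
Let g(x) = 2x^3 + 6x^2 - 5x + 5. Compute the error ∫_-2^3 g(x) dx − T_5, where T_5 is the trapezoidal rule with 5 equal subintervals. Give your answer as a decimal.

-7.5

Exact integral: ∫_-2^3 g(x) dx = 115.
T_5 = 122.5.
Error = 115 − 122.5 = -7.5.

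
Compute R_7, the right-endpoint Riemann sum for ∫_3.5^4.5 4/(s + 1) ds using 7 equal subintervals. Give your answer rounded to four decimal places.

Δs = (4.5 − 3.5)/7 = 1/7.
Right endpoints: 51/14, 53/14, 55/14, 57/14, 59/14, 61/14, 4.5.
f(51/14) = 56/65, f(53/14) = 56/67, f(55/14) = 56/69, f(57/14) = 56/71, f(59/14) = 56/73, f(61/14) = 56/75, f(4.5) = 8/11.
Sum = Δs · [f(51/14) + f(53/14) + f(55/14) + ...].
Sum ≈ 0.7912.

0.7912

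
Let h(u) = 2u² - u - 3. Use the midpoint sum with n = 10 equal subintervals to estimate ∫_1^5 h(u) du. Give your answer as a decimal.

58.56

Δu = (5 − 1)/10 = 0.4.
Midpoints: 1.2, 1.6, 2, 2.4, 2.8, 3.2, 3.6, 4, 4.4, 4.8.
h(1.2) = -1.32, h(1.6) = 0.52, h(2) = 3, h(2.4) = 6.12, h(2.8) = 9.88, h(3.2) = 14.28, h(3.6) = 19.32, h(4) = 25, h(4.4) = 31.32, h(4.8) = 38.28.
Sum = Δu · [h(1.2) + h(1.6) + h(2) + ...].
Sum = 58.56.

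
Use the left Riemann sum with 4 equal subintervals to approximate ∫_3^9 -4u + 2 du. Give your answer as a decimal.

Δu = (9 − 3)/4 = 1.5.
Left endpoints: 3, 4.5, 6, 7.5.
f(3) = -10, f(4.5) = -16, f(6) = -22, f(7.5) = -28.
Sum = Δu · [f(3) + f(4.5) + f(6) + f(7.5)].
Sum = -114.

-114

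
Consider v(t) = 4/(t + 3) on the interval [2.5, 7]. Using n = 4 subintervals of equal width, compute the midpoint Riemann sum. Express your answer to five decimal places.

2.38653

Δt = (7 − 2.5)/4 = 1.125.
Midpoints: 3.0625, 4.1875, 5.3125, 6.4375.
v(3.0625) = 64/97, v(4.1875) = 64/115, v(5.3125) = 64/133, v(6.4375) = 64/151.
Sum = Δt · [v(3.0625) + v(4.1875) + v(5.3125) + v(6.4375)].
Sum ≈ 2.38653.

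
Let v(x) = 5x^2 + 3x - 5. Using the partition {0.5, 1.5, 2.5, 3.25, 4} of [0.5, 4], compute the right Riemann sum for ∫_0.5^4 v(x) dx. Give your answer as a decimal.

152.921875

Subinterval widths: 1, 1, 0.75, 0.75.
Right endpoints: 1.5, 2.5, 3.25, 4.
v(1.5) = 10.75, v(2.5) = 33.75, v(3.25) = 57.5625, v(4) = 87.
Sum = Σ Δx_i · v(x_i).
Sum = 152.921875.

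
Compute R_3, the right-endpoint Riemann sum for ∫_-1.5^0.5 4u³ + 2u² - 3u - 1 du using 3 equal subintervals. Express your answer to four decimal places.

Δu = (0.5 − (-1.5))/3 = 2/3.
Right endpoints: -5/6, -1/6, 0.5.
f(-5/6) = 31/54, f(-1/6) = -25/54, f(0.5) = -1.5.
Sum = Δu · [f(-5/6) + f(-1/6) + f(0.5)].
Sum ≈ -0.9259.

-0.9259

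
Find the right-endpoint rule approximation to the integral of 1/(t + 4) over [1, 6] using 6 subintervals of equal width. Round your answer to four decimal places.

Δt = (6 − 1)/6 = 5/6.
Right endpoints: 11/6, 8/3, 3.5, 13/3, 31/6, 6.
f(11/6) = 6/35, f(8/3) = 0.15, f(3.5) = 2/15, f(13/3) = 0.12, f(31/6) = 6/55, f(6) = 0.1.
Sum = Δt · [f(11/6) + f(8/3) + f(3.5) + ...].
Sum ≈ 0.6532.

0.6532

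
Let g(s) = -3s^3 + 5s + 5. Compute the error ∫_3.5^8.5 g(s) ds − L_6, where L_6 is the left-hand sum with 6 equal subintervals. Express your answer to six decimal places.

-672.395833

Exact integral: ∫_3.5^8.5 g(s) ds = -3627.5.
L_6 ≈ -2955.10416667.
Error ≈ -3627.5 − (-2955.10416667) ≈ -672.395833.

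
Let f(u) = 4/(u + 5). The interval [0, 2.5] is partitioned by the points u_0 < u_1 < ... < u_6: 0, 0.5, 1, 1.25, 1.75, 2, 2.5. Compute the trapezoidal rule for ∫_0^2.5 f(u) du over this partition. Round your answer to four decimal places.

1.6235

Subinterval widths: 0.5, 0.5, 0.25, 0.5, 0.25, 0.5.
f(0) = 0.8, f(0.5) = 8/11, f(1) = 2/3, f(1.25) = 0.64, f(1.75) = 16/27, f(2) = 4/7, f(2.5) = 8/15.
On each subinterval the trapezoid contributes (Δu_i/2)·[f(u_{i-1}) + f(u_i)].
Sum ≈ 1.6235.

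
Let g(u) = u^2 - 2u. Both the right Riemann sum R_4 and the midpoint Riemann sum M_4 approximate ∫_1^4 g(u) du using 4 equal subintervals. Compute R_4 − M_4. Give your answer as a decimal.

R_4 = 9.65625.
M_4 = 5.859375.
R_4 − M_4 = 3.796875.

3.796875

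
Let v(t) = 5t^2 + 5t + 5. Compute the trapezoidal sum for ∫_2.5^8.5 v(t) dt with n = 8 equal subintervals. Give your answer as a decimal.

Δt = (8.5 − 2.5)/8 = 0.75.
v(2.5) = 48.75, v(3.25) = 74.0625, v(4) = 105, v(4.75) = 141.5625, v(5.5) = 183.75, v(6.25) = 231.5625, v(7) = 285, v(7.75) = 344.0625, v(8.5) = 408.75.
T_8 = (Δt/2)·[v(t_0) + 2v(t_1) + ... + 2v(t_{7}) + v(t_8)].
Sum = 1195.3125.

1195.3125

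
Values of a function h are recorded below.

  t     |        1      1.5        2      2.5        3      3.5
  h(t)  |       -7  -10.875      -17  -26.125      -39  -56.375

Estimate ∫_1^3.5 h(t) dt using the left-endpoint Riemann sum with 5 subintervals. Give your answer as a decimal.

-50

Δt = 0.5.
Sum = 0.5·[(-7) + (-10.875) + (-17) + (-26.125) + (-39)] = -50.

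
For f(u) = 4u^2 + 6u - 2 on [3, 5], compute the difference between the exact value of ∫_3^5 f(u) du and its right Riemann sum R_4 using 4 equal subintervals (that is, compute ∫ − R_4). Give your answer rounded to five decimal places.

-19.33333

Exact integral: ∫_3^5 f(u) du ≈ 174.6666667.
R_4 = 194.
Error ≈ 174.6666667 − 194 ≈ -19.33333.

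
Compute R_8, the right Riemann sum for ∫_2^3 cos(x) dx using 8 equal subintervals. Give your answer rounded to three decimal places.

Δx = (3 − 2)/8 = 0.125.
Right endpoints: 2.125, 2.25, 2.375, 2.5, 2.625, 2.75, 2.875, 3.
f(2.125) ≈ -0.526, f(2.25) ≈ -0.628, f(2.375) ≈ -0.720, f(2.5) ≈ -0.801, f(2.625) ≈ -0.870, f(2.75) ≈ -0.924, f(2.875) ≈ -0.965, f(3) ≈ -0.990.
Sum = Δx · [f(2.125) + f(2.25) + f(2.375) + ...].
Sum ≈ -0.803.

-0.803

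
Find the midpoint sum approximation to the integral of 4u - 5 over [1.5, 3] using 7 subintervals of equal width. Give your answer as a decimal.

Δu = (3 − 1.5)/7 = 3/14.
Midpoints: 45/28, 51/28, 57/28, 2.25, 69/28, 75/28, 81/28.
f(45/28) = 10/7, f(51/28) = 16/7, f(57/28) = 22/7, f(2.25) = 4, f(69/28) = 34/7, f(75/28) = 40/7, f(81/28) = 46/7.
Sum = Δu · [f(45/28) + f(51/28) + f(57/28) + ...].
Sum = 6.

6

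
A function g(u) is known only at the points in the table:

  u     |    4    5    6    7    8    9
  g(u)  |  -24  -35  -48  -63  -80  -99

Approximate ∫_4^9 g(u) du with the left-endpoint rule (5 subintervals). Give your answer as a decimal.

Δu = 1.
Sum = 1·[(-24) + (-35) + (-48) + (-63) + (-80)] = -250.

-250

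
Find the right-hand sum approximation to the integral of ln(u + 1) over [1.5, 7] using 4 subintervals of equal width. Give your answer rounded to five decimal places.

9.60172

Δu = (7 − 1.5)/4 = 1.375.
Right endpoints: 2.875, 4.25, 5.625, 7.
f(2.875) ≈ 1.35455, f(4.25) ≈ 1.65823, f(5.625) ≈ 1.89085, f(7) ≈ 2.07944.
Sum = Δu · [f(2.875) + f(4.25) + f(5.625) + f(7)].
Sum ≈ 9.60172.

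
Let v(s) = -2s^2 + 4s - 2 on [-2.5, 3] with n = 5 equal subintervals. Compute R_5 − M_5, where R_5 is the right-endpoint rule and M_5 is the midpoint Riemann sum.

R_5 = -27.06.
M_5 = -32.8075.
R_5 − M_5 = 5.7475.

5.7475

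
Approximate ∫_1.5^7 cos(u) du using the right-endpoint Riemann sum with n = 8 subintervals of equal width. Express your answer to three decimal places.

Δu = (7 − 1.5)/8 = 0.6875.
Right endpoints: 2.1875, 2.875, 3.5625, 4.25, 4.9375, 5.625, 6.3125, 7.
f(2.1875) ≈ -0.578, f(2.875) ≈ -0.965, f(3.5625) ≈ -0.913, f(4.25) ≈ -0.446, f(4.9375) ≈ 0.223, f(5.625) ≈ 0.791, f(6.3125) ≈ 1.000, f(7) ≈ 0.754.
Sum = Δu · [f(2.1875) + f(2.875) + f(3.5625) + ...].
Sum ≈ -0.092.

-0.092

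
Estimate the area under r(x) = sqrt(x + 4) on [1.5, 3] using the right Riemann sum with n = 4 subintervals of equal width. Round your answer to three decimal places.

3.804

Δx = (3 − 1.5)/4 = 0.375.
Right endpoints: 1.875, 2.25, 2.625, 3.
r(1.875) ≈ 2.424, r(2.25) ≈ 2.500, r(2.625) ≈ 2.574, r(3) ≈ 2.646.
Sum = Δx · [r(1.875) + r(2.25) + r(2.625) + r(3)].
Sum ≈ 3.804.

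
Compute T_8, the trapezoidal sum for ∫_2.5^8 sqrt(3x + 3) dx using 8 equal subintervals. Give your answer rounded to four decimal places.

Δx = (8 − 2.5)/8 = 0.6875.
f(2.5) ≈ 3.2404, f(3.1875) ≈ 3.5444, f(3.875) ≈ 3.8243, f(4.5625) ≈ 4.0850, f(5.25) ≈ 4.3301, f(5.9375) ≈ 4.5621, f(6.625) ≈ 4.7828, f(7.3125) ≈ 4.9937, f(8) ≈ 5.1962.
T_8 = (Δx/2)·[f(x_0) + 2f(x_1) + ... + 2f(x_{7}) + f(x_8)].
Sum ≈ 23.6092.

23.6092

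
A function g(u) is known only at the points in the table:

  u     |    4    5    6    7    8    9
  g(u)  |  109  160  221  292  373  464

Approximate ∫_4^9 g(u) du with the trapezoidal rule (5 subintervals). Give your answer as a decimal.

Δu = 1.
T_5 = (1/2)·[109 + 2·160 + 2·221 + 2·292 + 2·373 + 464] = 1332.5.

1332.5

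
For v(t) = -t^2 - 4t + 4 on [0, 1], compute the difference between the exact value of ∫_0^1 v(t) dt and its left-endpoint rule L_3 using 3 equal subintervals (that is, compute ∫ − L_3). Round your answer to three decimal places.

Exact integral: ∫_0^1 v(t) dt ≈ 1.66667.
L_3 ≈ 2.48148.
Error ≈ 1.66667 − 2.48148 ≈ -0.815.

-0.815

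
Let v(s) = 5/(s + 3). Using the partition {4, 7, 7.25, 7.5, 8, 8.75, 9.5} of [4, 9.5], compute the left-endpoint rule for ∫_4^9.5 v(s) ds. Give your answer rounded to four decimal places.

3.2880

Subinterval widths: 3, 0.25, 0.25, 0.5, 0.75, 0.75.
Left endpoints: 4, 7, 7.25, 7.5, 8, 8.75.
v(4) = 5/7, v(7) = 0.5, v(7.25) = 20/41, v(7.5) = 10/21, v(8) = 5/11, v(8.75) = 20/47.
Sum = Σ Δs_i · v(s_i).
Sum ≈ 3.2880.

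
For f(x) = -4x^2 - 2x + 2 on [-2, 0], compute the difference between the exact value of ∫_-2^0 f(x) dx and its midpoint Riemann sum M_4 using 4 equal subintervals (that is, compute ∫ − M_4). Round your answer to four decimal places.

Exact integral: ∫_-2^0 f(x) dx ≈ -2.666667.
M_4 = -2.5.
Error ≈ -2.666667 − (-2.5) ≈ -0.1667.

-0.1667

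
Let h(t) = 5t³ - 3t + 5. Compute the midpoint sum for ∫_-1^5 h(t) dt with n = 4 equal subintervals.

Δt = (5 − (-1))/4 = 1.5.
Midpoints: -0.25, 1.25, 2.75, 4.25.
h(-0.25) = 5.671875, h(1.25) = 11.015625, h(2.75) = 100.734375, h(4.25) = 376.078125.
Sum = Δt · [h(-0.25) + h(1.25) + h(2.75) + h(4.25)].
Sum = 740.25.

740.25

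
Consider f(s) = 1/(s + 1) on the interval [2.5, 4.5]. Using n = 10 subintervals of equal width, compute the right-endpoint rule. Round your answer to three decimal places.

0.442

Δs = (4.5 − 2.5)/10 = 0.2.
Right endpoints: 2.7, 2.9, 3.1, 3.3, 3.5, 3.7, 3.9, 4.1, 4.3, 4.5.
f(2.7) = 10/37, f(2.9) = 10/39, f(3.1) = 10/41, f(3.3) = 10/43, f(3.5) = 2/9, f(3.7) = 10/47, f(3.9) = 10/49, f(4.1) = 10/51, f(4.3) = 10/53, f(4.5) = 2/11.
Sum = Δs · [f(2.7) + f(2.9) + f(3.1) + ...].
Sum ≈ 0.442.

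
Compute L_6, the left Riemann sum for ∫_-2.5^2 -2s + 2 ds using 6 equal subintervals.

14.625

Δs = (2 − (-2.5))/6 = 0.75.
Left endpoints: -2.5, -1.75, -1, -0.25, 0.5, 1.25.
f(-2.5) = 7, f(-1.75) = 5.5, f(-1) = 4, f(-0.25) = 2.5, f(0.5) = 1, f(1.25) = -0.5.
Sum = Δs · [f(-2.5) + f(-1.75) + f(-1) + ...].
Sum = 14.625.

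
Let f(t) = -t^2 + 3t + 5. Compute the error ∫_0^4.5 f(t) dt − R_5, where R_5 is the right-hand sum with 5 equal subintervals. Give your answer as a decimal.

Exact integral: ∫_0^4.5 f(t) dt = 22.5.
R_5 = 18.855.
Error = 22.5 − 18.855 = 3.645.

3.645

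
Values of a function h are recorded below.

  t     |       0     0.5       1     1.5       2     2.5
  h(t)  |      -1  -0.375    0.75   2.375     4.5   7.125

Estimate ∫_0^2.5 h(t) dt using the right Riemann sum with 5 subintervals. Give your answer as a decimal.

7.1875

Δt = 0.5.
Sum = 0.5·[(-0.375) + 0.75 + 2.375 + 4.5 + 7.125] = 7.1875.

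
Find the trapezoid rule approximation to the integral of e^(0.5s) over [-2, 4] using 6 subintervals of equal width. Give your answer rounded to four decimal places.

Δs = (4 − (-2))/6 = 1.
f(-2) ≈ 0.3679, f(-1) ≈ 0.6065, f(0) ≈ 1.0000, f(1) ≈ 1.6487, f(2) ≈ 2.7183, f(3) ≈ 4.4817, f(4) ≈ 7.3891.
T_6 = (Δs/2)·[f(s_0) + 2f(s_1) + ... + 2f(s_{5}) + f(s_6)].
Sum ≈ 14.3337.

14.3337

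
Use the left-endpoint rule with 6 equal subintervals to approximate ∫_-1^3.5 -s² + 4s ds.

4.921875

Δs = (3.5 − (-1))/6 = 0.75.
Left endpoints: -1, -0.25, 0.5, 1.25, 2, 2.75.
f(-1) = -5, f(-0.25) = -1.0625, f(0.5) = 1.75, f(1.25) = 3.4375, f(2) = 4, f(2.75) = 3.4375.
Sum = Δs · [f(-1) + f(-0.25) + f(0.5) + ...].
Sum = 4.921875.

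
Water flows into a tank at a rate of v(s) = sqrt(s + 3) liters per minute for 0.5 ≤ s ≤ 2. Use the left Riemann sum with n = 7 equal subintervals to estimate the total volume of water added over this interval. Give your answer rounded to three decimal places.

3.049

Δs = (2 − 0.5)/7 = 3/14.
Left endpoints: 0.5, 5/7, 13/14, 8/7, 19/14, 11/7, 25/14.
v(0.5) ≈ 1.871, v(5/7) ≈ 1.927, v(13/14) ≈ 1.982, v(8/7) ≈ 2.035, v(19/14) ≈ 2.087, v(11/7) ≈ 2.138, v(25/14) ≈ 2.188.
Sum = Δs · [v(0.5) + v(5/7) + v(13/14) + ...].
Sum ≈ 3.049.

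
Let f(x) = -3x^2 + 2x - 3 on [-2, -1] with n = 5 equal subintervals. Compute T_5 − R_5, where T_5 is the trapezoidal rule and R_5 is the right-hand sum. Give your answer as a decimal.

-1.1

T_5 = -13.02.
R_5 = -11.92.
T_5 − R_5 = -1.1.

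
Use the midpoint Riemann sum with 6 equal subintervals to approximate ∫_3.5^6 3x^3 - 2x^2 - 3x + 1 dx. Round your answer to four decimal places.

709.4376

Δx = (6 − 3.5)/6 = 5/12.
Midpoints: 89/24, 4.125, 109/24, 119/24, 5.375, 139/24.
f(89/24) = 531577/4608, f(4.125) = 84563/512, f(109/24) = 348919/1536, f(119/24) = 1394647/4608, f(5.375) = 201193/512, f(139/24) = 767009/1536.
Sum = Δx · [f(89/24) + f(4.125) + f(109/24) + ...].
Sum ≈ 709.4376.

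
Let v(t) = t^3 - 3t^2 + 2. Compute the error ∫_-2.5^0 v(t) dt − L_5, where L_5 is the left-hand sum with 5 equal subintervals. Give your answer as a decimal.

Exact integral: ∫_-2.5^0 v(t) dt = -20.390625.
L_5 = -29.6875.
Error = -20.390625 − (-29.6875) = 9.296875.

9.296875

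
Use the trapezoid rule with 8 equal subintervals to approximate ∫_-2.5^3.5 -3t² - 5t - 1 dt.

-81.1875

Δt = (3.5 − (-2.5))/8 = 0.75.
f(-2.5) = -7.25, f(-1.75) = -1.4375, f(-1) = 1, f(-0.25) = 0.0625, f(0.5) = -4.25, f(1.25) = -11.9375, f(2) = -23, f(2.75) = -37.4375, f(3.5) = -55.25.
T_8 = (Δt/2)·[f(t_0) + 2f(t_1) + ... + 2f(t_{7}) + f(t_8)].
Sum = -81.1875.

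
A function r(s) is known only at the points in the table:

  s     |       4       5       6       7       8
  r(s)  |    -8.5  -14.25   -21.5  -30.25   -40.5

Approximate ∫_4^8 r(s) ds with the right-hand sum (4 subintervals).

-106.5

Δs = 1.
Sum = 1·[(-14.25) + (-21.5) + (-30.25) + (-40.5)] = -106.5.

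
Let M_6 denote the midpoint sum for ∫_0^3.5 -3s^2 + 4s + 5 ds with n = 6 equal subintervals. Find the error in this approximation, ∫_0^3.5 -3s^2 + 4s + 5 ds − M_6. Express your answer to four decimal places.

Exact integral: ∫_0^3.5 f(s) ds = -0.875.
M_6 ≈ -0.577257.
Error ≈ -0.875 − (-0.577257) ≈ -0.2977.

-0.2977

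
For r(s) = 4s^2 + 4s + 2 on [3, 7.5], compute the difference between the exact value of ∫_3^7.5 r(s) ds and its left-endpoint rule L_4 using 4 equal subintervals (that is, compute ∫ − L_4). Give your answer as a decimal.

112.640625

Exact integral: ∫_3^7.5 r(s) ds = 630.
L_4 = 517.359375.
Error = 630 − 517.359375 = 112.640625.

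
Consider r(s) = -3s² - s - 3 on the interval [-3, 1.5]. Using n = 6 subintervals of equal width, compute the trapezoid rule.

-41.765625

Δs = (1.5 − (-3))/6 = 0.75.
r(-3) = -27, r(-2.25) = -15.9375, r(-1.5) = -8.25, r(-0.75) = -3.9375, r(0) = -3, r(0.75) = -5.4375, r(1.5) = -11.25.
T_6 = (Δs/2)·[r(s_0) + 2r(s_1) + ... + 2r(s_{5}) + r(s_6)].
Sum = -41.765625.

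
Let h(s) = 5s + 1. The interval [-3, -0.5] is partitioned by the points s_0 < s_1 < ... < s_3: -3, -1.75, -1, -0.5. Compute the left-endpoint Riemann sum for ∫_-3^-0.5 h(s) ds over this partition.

-25.3125

Subinterval widths: 1.25, 0.75, 0.5.
Left endpoints: -3, -1.75, -1.
h(-3) = -14, h(-1.75) = -7.75, h(-1) = -4.
Sum = Σ Δs_i · h(s_i).
Sum = -25.3125.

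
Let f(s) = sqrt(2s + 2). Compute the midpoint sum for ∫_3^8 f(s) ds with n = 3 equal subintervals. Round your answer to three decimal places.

Δs = (8 − 3)/3 = 5/3.
Midpoints: 23/6, 5.5, 43/6.
f(23/6) ≈ 3.109, f(5.5) ≈ 3.606, f(43/6) ≈ 4.041.
Sum = Δs · [f(23/6) + f(5.5) + f(43/6)].
Sum ≈ 17.927.

17.927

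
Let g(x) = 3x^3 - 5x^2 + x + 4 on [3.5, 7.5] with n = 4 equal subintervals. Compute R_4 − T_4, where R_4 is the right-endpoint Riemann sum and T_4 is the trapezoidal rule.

460.5

R_4 = 2157.
T_4 = 1696.5.
R_4 − T_4 = 460.5.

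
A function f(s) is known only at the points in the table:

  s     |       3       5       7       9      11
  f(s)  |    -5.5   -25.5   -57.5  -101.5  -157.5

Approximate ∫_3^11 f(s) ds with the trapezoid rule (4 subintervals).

-532

Δs = 2.
T_4 = (2/2)·[(-5.5) + 2·(-25.5) + 2·(-57.5) + 2·(-101.5) + (-157.5)] = -532.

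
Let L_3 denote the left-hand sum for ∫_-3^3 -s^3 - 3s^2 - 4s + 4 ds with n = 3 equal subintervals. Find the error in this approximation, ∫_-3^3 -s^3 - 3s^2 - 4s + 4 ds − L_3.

-66

Exact integral: ∫_-3^3 f(s) ds = -30.
L_3 = 36.
Error = -30 − 36 = -66.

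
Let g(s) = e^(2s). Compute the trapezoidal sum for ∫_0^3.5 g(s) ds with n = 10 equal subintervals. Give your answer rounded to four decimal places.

570.0052

Δs = (3.5 − 0)/10 = 0.35.
g(0) ≈ 1.0000, g(0.35) ≈ 2.0138, g(0.7) ≈ 4.0552, g(1.05) ≈ 8.1662, g(1.4) ≈ 16.4446, g(1.75) ≈ 33.1155, g(2.1) ≈ 66.6863, g(2.45) ≈ 134.2898, g(2.8) ≈ 270.4264, g(3.15) ≈ 544.5719, g(3.5) ≈ 1096.6332.
T_10 = (Δs/2)·[g(s_0) + 2g(s_1) + ... + 2g(s_{9}) + g(s_10)].
Sum ≈ 570.0052.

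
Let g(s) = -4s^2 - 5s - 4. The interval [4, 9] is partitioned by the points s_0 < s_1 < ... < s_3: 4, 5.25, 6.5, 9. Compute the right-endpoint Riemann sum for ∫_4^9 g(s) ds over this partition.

Subinterval widths: 1.25, 1.25, 2.5.
Right endpoints: 5.25, 6.5, 9.
g(5.25) = -140.5, g(6.5) = -205.5, g(9) = -373.
Sum = Σ Δs_i · g(s_i).
Sum = -1365.

-1365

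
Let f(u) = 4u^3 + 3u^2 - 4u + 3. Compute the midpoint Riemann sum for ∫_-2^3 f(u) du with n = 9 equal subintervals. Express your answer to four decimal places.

Δu = (3 − (-2))/9 = 5/9.
Midpoints: -31/18, -7/6, -11/18, -1/18, 0.5, 19/18, 29/18, 13/6, 49/18.
f(-31/18) = -4799/2916, f(-7/6) = 583/108, f(-11/18) = 16481/2916, f(-1/18) = 9421/2916, f(0.5) = 2.25, f(19/18) = 19901/2916, f(29/18) = 61441/2916, f(13/6) = 5303/108, f(49/18) = 277121/2916.
Sum = Δu · [f(-31/18) + f(-7/6) + f(-11/18) + ...].
Sum ≈ 103.8426.

103.8426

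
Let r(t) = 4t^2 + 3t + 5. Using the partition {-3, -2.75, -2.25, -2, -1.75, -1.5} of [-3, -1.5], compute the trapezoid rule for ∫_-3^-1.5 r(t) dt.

29

Subinterval widths: 0.25, 0.5, 0.25, 0.25, 0.25.
r(-3) = 32, r(-2.75) = 27, r(-2.25) = 18.5, r(-2) = 15, r(-1.75) = 12, r(-1.5) = 9.5.
On each subinterval the trapezoid contributes (Δt_i/2)·[r(t_{i-1}) + r(t_i)].
Sum = 29.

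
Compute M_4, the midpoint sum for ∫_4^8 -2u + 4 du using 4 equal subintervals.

Δu = (8 − 4)/4 = 1.
Midpoints: 4.5, 5.5, 6.5, 7.5.
f(4.5) = -5, f(5.5) = -7, f(6.5) = -9, f(7.5) = -11.
Sum = Δu · [f(4.5) + f(5.5) + f(6.5) + f(7.5)].
Sum = -32.

-32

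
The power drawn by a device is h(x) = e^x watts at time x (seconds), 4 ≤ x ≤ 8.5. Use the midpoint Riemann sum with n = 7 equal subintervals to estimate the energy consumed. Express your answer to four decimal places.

4777.4794

Δx = (8.5 − 4)/7 = 9/14.
Midpoints: 121/28, 139/28, 157/28, 6.25, 193/28, 211/28, 229/28.
h(121/28) ≈ 75.2961, h(139/28) ≈ 143.2062, h(157/28) ≈ 272.3649, h(6.25) ≈ 518.0128, h(193/28) ≈ 985.2123, h(211/28) ≈ 1873.7823, h(229/28) ≈ 3563.7599.
Sum = Δx · [h(121/28) + h(139/28) + h(157/28) + ...].
Sum ≈ 4777.4794.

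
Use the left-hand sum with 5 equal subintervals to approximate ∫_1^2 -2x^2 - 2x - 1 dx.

-7.88

Δx = (2 − 1)/5 = 0.2.
Left endpoints: 1, 1.2, 1.4, 1.6, 1.8.
f(1) = -5, f(1.2) = -6.28, f(1.4) = -7.72, f(1.6) = -9.32, f(1.8) = -11.08.
Sum = Δx · [f(1) + f(1.2) + f(1.4) + f(1.6) + f(1.8)].
Sum = -7.88.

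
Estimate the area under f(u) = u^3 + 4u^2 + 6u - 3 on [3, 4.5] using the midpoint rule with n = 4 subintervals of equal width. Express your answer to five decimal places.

Δu = (4.5 − 3)/4 = 0.375.
Midpoints: 3.1875, 3.5625, 3.9375, 4.3125.
f(3.1875) = 365163/4096, f(3.5625) = 468393/4096, f(3.9375) = 588543/4096, f(4.3125) = 726909/4096.
Sum = Δu · [f(3.1875) + f(3.5625) + f(3.9375) + f(4.3125)].
Sum ≈ 196.74756.

196.74756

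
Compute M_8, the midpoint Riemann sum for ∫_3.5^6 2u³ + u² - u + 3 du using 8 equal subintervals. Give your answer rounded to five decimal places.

625.70190

Δu = (6 − 3.5)/8 = 0.3125.
Midpoints: 3.65625, 3.96875, 4.28125, 4.59375, 4.90625, 5.21875, 5.53125, 5.84375.
f(3.65625) = 1809885/16384, f(3.96875) = 2290575/16384, f(4.28125) = 2850665/16384, f(4.59375) = 3496155/16384, f(4.90625) = 4233045/16384, f(5.21875) = 5067335/16384, f(5.53125) = 6005025/16384, f(5.84375) = 7052115/16384.
Sum = Δu · [f(3.65625) + f(3.96875) + f(4.28125) + ...].
Sum ≈ 625.70190.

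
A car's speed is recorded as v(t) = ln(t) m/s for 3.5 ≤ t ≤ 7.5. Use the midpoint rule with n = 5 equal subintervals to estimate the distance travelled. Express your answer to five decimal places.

Δt = (7.5 − 3.5)/5 = 0.8.
Midpoints: 3.9, 4.7, 5.5, 6.3, 7.1.
v(3.9) ≈ 1.36098, v(4.7) ≈ 1.54756, v(5.5) ≈ 1.70475, v(6.3) ≈ 1.84055, v(7.1) ≈ 1.96009.
Sum = Δt · [v(3.9) + v(4.7) + v(5.5) + v(6.3) + v(7.1)].
Sum ≈ 6.73115.

6.73115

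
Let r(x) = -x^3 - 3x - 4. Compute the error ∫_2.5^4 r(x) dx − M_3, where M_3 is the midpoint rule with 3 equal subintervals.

Exact integral: ∫_2.5^4 r(x) dx = -74.859375.
M_3 = -74.5546875.
Error = -74.859375 − (-74.5546875) = -0.3046875.

-0.3046875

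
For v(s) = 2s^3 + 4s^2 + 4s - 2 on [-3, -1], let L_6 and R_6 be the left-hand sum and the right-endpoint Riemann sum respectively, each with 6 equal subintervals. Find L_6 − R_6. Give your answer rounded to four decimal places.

L_6 ≈ -30.296296.
R_6 ≈ -20.962963.
L_6 − R_6 ≈ -9.3333.

-9.3333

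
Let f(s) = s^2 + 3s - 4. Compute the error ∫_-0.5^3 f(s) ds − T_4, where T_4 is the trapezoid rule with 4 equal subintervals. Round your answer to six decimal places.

-0.446615

Exact integral: ∫_-0.5^3 f(s) ds ≈ 8.16666667.
T_4 = 8.61328125.
Error ≈ 8.16666667 − 8.61328125 ≈ -0.446615.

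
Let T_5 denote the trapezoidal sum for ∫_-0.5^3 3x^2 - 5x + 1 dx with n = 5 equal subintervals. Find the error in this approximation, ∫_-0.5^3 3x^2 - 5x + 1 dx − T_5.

-0.8575

Exact integral: ∫_-0.5^3 f(x) dx = 8.75.
T_5 = 9.6075.
Error = 8.75 − 9.6075 = -0.8575.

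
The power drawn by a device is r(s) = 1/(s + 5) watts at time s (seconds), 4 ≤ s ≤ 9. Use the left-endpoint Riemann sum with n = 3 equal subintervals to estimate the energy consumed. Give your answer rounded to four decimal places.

0.4766

Δs = (9 − 4)/3 = 5/3.
Left endpoints: 4, 17/3, 22/3.
r(4) = 1/9, r(17/3) = 0.09375, r(22/3) = 3/37.
Sum = Δs · [r(4) + r(17/3) + r(22/3)].
Sum ≈ 0.4766.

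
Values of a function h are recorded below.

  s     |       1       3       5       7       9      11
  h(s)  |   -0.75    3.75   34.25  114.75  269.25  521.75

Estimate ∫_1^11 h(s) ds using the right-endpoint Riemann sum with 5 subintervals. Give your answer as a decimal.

1887.5

Δs = 2.
Sum = 2·[3.75 + 34.25 + 114.75 + 269.25 + 521.75] = 1887.5.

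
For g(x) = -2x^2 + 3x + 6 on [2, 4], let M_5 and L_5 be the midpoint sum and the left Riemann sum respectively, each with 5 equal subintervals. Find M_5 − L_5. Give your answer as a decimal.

-3.44

M_5 = -7.28.
L_5 = -3.84.
M_5 − L_5 = -3.44.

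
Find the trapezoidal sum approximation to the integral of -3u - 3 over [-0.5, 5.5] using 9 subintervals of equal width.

-63

Δu = (5.5 − (-0.5))/9 = 2/3.
f(-0.5) = -1.5, f(1/6) = -3.5, f(5/6) = -5.5, f(1.5) = -7.5, f(13/6) = -9.5, f(17/6) = -11.5, f(3.5) = -13.5, f(25/6) = -15.5, f(29/6) = -17.5, f(5.5) = -19.5.
T_9 = (Δu/2)·[f(u_0) + 2f(u_1) + ... + 2f(u_{8}) + f(u_9)].
Sum = -63.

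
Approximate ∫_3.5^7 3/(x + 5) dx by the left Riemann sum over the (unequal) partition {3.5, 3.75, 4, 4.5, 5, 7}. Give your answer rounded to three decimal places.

Subinterval widths: 0.25, 0.25, 0.5, 0.5, 2.
Left endpoints: 3.5, 3.75, 4, 4.5, 5.
f(3.5) = 6/17, f(3.75) = 12/35, f(4) = 1/3, f(4.5) = 6/19, f(5) = 0.3.
Sum = Σ Δx_i · f(x_i).
Sum ≈ 1.099.

1.099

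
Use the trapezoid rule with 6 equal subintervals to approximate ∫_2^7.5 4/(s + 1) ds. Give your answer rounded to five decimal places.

Δs = (7.5 − 2)/6 = 11/12.
f(2) = 4/3, f(35/12) = 48/47, f(23/6) = 24/29, f(4.75) = 16/23, f(17/3) = 0.6, f(79/12) = 48/91, f(7.5) = 8/17.
T_6 = (Δs/2)·[f(s_0) + 2f(s_1) + ... + 2f(s_{5}) + f(s_6)].
Sum ≈ 4.19279.

4.19279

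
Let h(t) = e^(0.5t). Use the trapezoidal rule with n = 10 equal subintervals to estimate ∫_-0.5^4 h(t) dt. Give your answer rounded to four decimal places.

13.2762

Δt = (4 − (-0.5))/10 = 0.45.
h(-0.5) ≈ 0.7788, h(-0.05) ≈ 0.9753, h(0.4) ≈ 1.2214, h(0.85) ≈ 1.5296, h(1.3) ≈ 1.9155, h(1.75) ≈ 2.3989, h(2.2) ≈ 3.0042, h(2.65) ≈ 3.7622, h(3.1) ≈ 4.7115, h(3.55) ≈ 5.9003, h(4) ≈ 7.3891.
T_10 = (Δt/2)·[h(t_0) + 2h(t_1) + ... + 2h(t_{9}) + h(t_10)].
Sum ≈ 13.2762.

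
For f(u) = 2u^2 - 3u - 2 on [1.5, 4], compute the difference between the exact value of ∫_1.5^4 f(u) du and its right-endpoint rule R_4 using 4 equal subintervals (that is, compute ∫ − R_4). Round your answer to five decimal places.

-6.57552

Exact integral: ∫_1.5^4 f(u) du ≈ 14.7916667.
R_4 = 21.3671875.
Error ≈ 14.7916667 − 21.3671875 ≈ -6.57552.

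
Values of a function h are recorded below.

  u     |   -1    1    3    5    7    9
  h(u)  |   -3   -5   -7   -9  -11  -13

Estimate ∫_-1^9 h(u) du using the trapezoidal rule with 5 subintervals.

Δu = 2.
T_5 = (2/2)·[(-3) + 2·(-5) + 2·(-7) + 2·(-9) + 2·(-11) + (-13)] = -80.

-80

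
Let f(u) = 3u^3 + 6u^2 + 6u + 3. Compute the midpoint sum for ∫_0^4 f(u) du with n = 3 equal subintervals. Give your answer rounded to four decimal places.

365.7778

Δu = (4 − 0)/3 = 4/3.
Midpoints: 2/3, 2, 10/3.
f(2/3) = 95/9, f(2) = 63, f(10/3) = 1807/9.
Sum = Δu · [f(2/3) + f(2) + f(10/3)].
Sum ≈ 365.7778.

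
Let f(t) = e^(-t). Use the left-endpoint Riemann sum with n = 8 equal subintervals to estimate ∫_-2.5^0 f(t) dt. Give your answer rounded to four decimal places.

Δt = (0 − (-2.5))/8 = 0.3125.
Left endpoints: -2.5, -2.1875, -1.875, -1.5625, -1.25, -0.9375, -0.625, -0.3125.
f(-2.5) ≈ 12.1825, f(-2.1875) ≈ 8.9129, f(-1.875) ≈ 6.5208, f(-1.5625) ≈ 4.7707, f(-1.25) ≈ 3.4903, f(-0.9375) ≈ 2.5536, f(-0.625) ≈ 1.8682, f(-0.3125) ≈ 1.3668.
Sum = Δt · [f(-2.5) + f(-2.1875) + f(-1.875) + ...].
Sum ≈ 13.0206.

13.0206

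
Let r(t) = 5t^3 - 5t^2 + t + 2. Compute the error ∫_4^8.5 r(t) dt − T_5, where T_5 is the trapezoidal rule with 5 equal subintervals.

Exact integral: ∫_4^8.5 r(t) dt = 5325.328125.
T_5 = 5379.24375.
Error = 5325.328125 − 5379.24375 = -53.915625.

-53.915625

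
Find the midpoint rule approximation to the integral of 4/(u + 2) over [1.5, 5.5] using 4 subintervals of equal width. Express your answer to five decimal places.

3.03810

Δu = (5.5 − 1.5)/4 = 1.
Midpoints: 2, 3, 4, 5.
f(2) = 1, f(3) = 0.8, f(4) = 2/3, f(5) = 4/7.
Sum = Δu · [f(2) + f(3) + f(4) + f(5)].
Sum ≈ 3.03810.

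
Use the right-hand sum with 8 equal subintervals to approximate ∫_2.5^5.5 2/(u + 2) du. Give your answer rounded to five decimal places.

0.98906

Δu = (5.5 − 2.5)/8 = 0.375.
Right endpoints: 2.875, 3.25, 3.625, 4, 4.375, 4.75, 5.125, 5.5.
f(2.875) = 16/39, f(3.25) = 8/21, f(3.625) = 16/45, f(4) = 1/3, f(4.375) = 16/51, f(4.75) = 8/27, f(5.125) = 16/57, f(5.5) = 4/15.
Sum = Δu · [f(2.875) + f(3.25) + f(3.625) + ...].
Sum ≈ 0.98906.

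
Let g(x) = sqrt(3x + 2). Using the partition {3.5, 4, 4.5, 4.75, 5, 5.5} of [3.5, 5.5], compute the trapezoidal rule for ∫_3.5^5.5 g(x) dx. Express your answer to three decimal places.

7.860

Subinterval widths: 0.5, 0.5, 0.25, 0.25, 0.5.
g(3.5) ≈ 3.536, g(4) ≈ 3.742, g(4.5) ≈ 3.937, g(4.75) ≈ 4.031, g(5) ≈ 4.123, g(5.5) ≈ 4.301.
On each subinterval the trapezoid contributes (Δx_i/2)·[g(x_{i-1}) + g(x_i)].
Sum ≈ 7.860.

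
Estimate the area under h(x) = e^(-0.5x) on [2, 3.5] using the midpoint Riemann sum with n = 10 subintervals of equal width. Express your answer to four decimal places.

0.3881

Δx = (3.5 − 2)/10 = 0.15.
Midpoints: 2.075, 2.225, 2.375, 2.525, 2.675, 2.825, 2.975, 3.125, 3.275, 3.425.
h(2.075) ≈ 0.3543, h(2.225) ≈ 0.3287, h(2.375) ≈ 0.3050, h(2.525) ≈ 0.2829, h(2.675) ≈ 0.2625, h(2.825) ≈ 0.2435, h(2.975) ≈ 0.2259, h(3.125) ≈ 0.2096, h(3.275) ≈ 0.1945, h(3.425) ≈ 0.1804.
Sum = Δx · [h(2.075) + h(2.225) + h(2.375) + ...].
Sum ≈ 0.3881.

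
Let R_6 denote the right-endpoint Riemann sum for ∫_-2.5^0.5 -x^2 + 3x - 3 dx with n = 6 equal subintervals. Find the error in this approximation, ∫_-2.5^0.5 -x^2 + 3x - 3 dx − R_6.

-3.625

Exact integral: ∫_-2.5^0.5 f(x) dx = -23.25.
R_6 = -19.625.
Error = -23.25 − (-19.625) = -3.625.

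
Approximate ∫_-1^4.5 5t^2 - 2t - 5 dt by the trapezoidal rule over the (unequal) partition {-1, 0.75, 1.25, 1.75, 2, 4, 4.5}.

118.25

Subinterval widths: 1.75, 0.5, 0.5, 0.25, 2, 0.5.
f(-1) = 2, f(0.75) = -3.6875, f(1.25) = 0.3125, f(1.75) = 6.8125, f(2) = 11, f(4) = 67, f(4.5) = 87.25.
On each subinterval the trapezoid contributes (Δt_i/2)·[f(t_{i-1}) + f(t_i)].
Sum = 118.25.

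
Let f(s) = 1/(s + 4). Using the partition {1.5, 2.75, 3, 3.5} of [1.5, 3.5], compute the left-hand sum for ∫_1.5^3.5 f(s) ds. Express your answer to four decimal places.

Subinterval widths: 1.25, 0.25, 0.5.
Left endpoints: 1.5, 2.75, 3.
f(1.5) = 2/11, f(2.75) = 4/27, f(3) = 1/7.
Sum = Σ Δs_i · f(s_i).
Sum ≈ 0.3357.

0.3357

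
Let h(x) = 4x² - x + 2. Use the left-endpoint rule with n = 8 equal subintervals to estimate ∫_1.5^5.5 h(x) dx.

185

Δx = (5.5 − 1.5)/8 = 0.5.
Left endpoints: 1.5, 2, 2.5, 3, 3.5, 4, 4.5, 5.
h(1.5) = 9.5, h(2) = 16, h(2.5) = 24.5, h(3) = 35, h(3.5) = 47.5, h(4) = 62, h(4.5) = 78.5, h(5) = 97.
Sum = Δx · [h(1.5) + h(2) + h(2.5) + ...].
Sum = 185.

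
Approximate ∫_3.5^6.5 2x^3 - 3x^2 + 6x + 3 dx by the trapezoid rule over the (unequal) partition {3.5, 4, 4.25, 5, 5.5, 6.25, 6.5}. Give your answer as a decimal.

689.90625

Subinterval widths: 0.5, 0.25, 0.75, 0.5, 0.75, 0.25.
f(3.5) = 73, f(4) = 107, f(4.25) = 127.84375, f(5) = 208, f(5.5) = 278, f(6.25) = 411.59375, f(6.5) = 464.5.
On each subinterval the trapezoid contributes (Δx_i/2)·[f(x_{i-1}) + f(x_i)].
Sum = 689.90625.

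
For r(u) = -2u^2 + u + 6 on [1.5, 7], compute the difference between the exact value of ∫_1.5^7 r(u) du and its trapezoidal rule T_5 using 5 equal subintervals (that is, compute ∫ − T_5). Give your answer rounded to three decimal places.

Exact integral: ∫_1.5^7 r(u) du ≈ -170.04167.
T_5 = -172.26.
Error ≈ -170.04167 − (-172.26) ≈ 2.218.

2.218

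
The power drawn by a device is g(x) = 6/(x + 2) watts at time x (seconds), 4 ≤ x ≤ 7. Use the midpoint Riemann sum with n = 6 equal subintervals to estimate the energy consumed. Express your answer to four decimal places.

2.4318

Δx = (7 − 4)/6 = 0.5.
Midpoints: 4.25, 4.75, 5.25, 5.75, 6.25, 6.75.
g(4.25) = 0.96, g(4.75) = 8/9, g(5.25) = 24/29, g(5.75) = 24/31, g(6.25) = 8/11, g(6.75) = 24/35.
Sum = Δx · [g(4.25) + g(4.75) + g(5.25) + ...].
Sum ≈ 2.4318.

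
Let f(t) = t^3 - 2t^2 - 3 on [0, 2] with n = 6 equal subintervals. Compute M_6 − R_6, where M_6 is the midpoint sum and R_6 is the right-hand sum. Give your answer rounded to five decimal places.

M_6 ≈ -7.3518519.
R_6 ≈ -7.2962963.
M_6 − R_6 ≈ -0.05556.

-0.05556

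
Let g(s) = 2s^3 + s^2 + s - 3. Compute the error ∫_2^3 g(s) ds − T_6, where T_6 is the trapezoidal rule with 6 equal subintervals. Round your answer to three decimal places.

-0.074

Exact integral: ∫_2^3 g(s) ds ≈ 38.33333.
T_6 ≈ 38.40741.
Error ≈ 38.33333 − 38.40741 ≈ -0.074.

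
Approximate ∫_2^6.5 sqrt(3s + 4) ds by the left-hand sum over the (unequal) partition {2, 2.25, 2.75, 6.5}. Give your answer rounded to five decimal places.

Subinterval widths: 0.25, 0.5, 3.75.
Left endpoints: 2, 2.25, 2.75.
f(2) ≈ 3.16228, f(2.25) ≈ 3.27872, f(2.75) ≈ 3.50000.
Sum = Σ Δs_i · f(s_i).
Sum ≈ 15.55493.

15.55493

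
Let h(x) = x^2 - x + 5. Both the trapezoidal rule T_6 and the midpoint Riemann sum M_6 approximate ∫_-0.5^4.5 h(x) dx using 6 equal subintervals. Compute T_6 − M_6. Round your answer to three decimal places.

T_6 ≈ 45.99537.
M_6 ≈ 45.12731.
T_6 − M_6 ≈ 0.868.

0.868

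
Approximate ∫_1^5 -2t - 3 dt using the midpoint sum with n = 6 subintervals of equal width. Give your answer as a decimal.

Δt = (5 − 1)/6 = 2/3.
Midpoints: 4/3, 2, 8/3, 10/3, 4, 14/3.
f(4/3) = -17/3, f(2) = -7, f(8/3) = -25/3, f(10/3) = -29/3, f(4) = -11, f(14/3) = -37/3.
Sum = Δt · [f(4/3) + f(2) + f(8/3) + ...].
Sum = -36.

-36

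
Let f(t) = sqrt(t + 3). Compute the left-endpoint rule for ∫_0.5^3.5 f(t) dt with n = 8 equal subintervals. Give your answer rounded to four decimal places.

Δt = (3.5 − 0.5)/8 = 0.375.
Left endpoints: 0.5, 0.875, 1.25, 1.625, 2, 2.375, 2.75, 3.125.
f(0.5) ≈ 1.8708, f(0.875) ≈ 1.9685, f(1.25) ≈ 2.0616, f(1.625) ≈ 2.1506, f(2) ≈ 2.2361, f(2.375) ≈ 2.3184, f(2.75) ≈ 2.3979, f(3.125) ≈ 2.4749.
Sum = Δt · [f(0.5) + f(0.875) + f(1.25) + ...].
Sum ≈ 6.5545.

6.5545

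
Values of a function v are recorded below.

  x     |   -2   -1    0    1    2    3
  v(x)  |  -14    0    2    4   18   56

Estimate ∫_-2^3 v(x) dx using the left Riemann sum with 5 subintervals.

Δx = 1.
Sum = 1·[(-14) + 0 + 2 + 4 + 18] = 10.

10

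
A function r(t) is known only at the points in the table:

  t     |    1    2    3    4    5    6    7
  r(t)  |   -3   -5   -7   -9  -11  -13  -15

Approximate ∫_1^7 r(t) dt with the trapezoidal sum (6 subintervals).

Δt = 1.
T_6 = (1/2)·[(-3) + 2·(-5) + 2·(-7) + 2·(-9) + 2·(-11) + 2·(-13) + (-15)] = -54.

-54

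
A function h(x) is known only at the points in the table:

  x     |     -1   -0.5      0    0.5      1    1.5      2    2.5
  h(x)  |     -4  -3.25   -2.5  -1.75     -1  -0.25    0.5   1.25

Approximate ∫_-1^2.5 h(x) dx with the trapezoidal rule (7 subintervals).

-4.8125

Δx = 0.5.
T_7 = (0.5/2)·[(-4) + 2·(-3.25) + 2·(-2.5) + 2·(-1.75) + 2·(-1) + 2·(-0.25) + 2·0.5 + 1.25] = -4.8125.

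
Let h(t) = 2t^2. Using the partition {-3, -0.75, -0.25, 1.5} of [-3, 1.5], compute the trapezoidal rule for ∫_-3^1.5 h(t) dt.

25.875

Subinterval widths: 2.25, 0.5, 1.75.
h(-3) = 18, h(-0.75) = 1.125, h(-0.25) = 0.125, h(1.5) = 4.5.
On each subinterval the trapezoid contributes (Δt_i/2)·[h(t_{i-1}) + h(t_i)].
Sum = 25.875.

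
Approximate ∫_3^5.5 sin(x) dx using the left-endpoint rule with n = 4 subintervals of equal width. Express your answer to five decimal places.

-1.37842

Δx = (5.5 − 3)/4 = 0.625.
Left endpoints: 3, 3.625, 4.25, 4.875.
f(3) ≈ 0.14112, f(3.625) ≈ -0.46480, f(4.25) ≈ -0.89499, f(4.875) ≈ -0.98681.
Sum = Δx · [f(3) + f(3.625) + f(4.25) + f(4.875)].
Sum ≈ -1.37842.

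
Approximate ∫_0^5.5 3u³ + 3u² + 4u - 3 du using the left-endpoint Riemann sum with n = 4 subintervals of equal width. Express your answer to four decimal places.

524.1006

Δu = (5.5 − 0)/4 = 1.375.
Left endpoints: 0, 1.375, 2.75, 4.125.
f(0) = -3, f(1.375) = 8177/512, f(2.75) = 93.078125, f(4.125) = 140859/512.
Sum = Δu · [f(0) + f(1.375) + f(2.75) + f(4.125)].
Sum ≈ 524.1006.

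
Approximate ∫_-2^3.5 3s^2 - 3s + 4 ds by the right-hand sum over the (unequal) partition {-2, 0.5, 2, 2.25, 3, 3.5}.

57.859375

Subinterval widths: 2.5, 1.5, 0.25, 0.75, 0.5.
Right endpoints: 0.5, 2, 2.25, 3, 3.5.
f(0.5) = 3.25, f(2) = 10, f(2.25) = 12.4375, f(3) = 22, f(3.5) = 30.25.
Sum = Σ Δs_i · f(s_i).
Sum = 57.859375.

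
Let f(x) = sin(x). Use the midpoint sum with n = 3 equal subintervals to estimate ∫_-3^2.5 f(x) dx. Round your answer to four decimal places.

-0.2181

Δx = (2.5 − (-3))/3 = 11/6.
Midpoints: -25/12, -0.25, 19/12.
f(-25/12) ≈ -0.8715, f(-0.25) ≈ -0.2474, f(19/12) ≈ 0.9999.
Sum = Δx · [f(-25/12) + f(-0.25) + f(19/12)].
Sum ≈ -0.2181.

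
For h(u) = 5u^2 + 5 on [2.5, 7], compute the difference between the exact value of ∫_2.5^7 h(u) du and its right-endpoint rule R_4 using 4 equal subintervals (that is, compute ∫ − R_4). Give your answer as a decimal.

-124.98046875

Exact integral: ∫_2.5^7 h(u) du = 568.125.
R_4 = 693.10546875.
Error = 568.125 − 693.10546875 = -124.98046875.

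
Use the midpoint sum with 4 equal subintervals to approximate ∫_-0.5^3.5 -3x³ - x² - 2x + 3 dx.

-122

Δx = (3.5 − (-0.5))/4 = 1.
Midpoints: 0, 1, 2, 3.
f(0) = 3, f(1) = -3, f(2) = -29, f(3) = -93.
Sum = Δx · [f(0) + f(1) + f(2) + f(3)].
Sum = -122.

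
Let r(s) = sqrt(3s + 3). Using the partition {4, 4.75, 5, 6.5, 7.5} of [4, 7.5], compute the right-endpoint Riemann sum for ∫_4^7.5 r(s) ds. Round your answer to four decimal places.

16.3405

Subinterval widths: 0.75, 0.25, 1.5, 1.
Right endpoints: 4.75, 5, 6.5, 7.5.
r(4.75) ≈ 4.1533, r(5) ≈ 4.2426, r(6.5) ≈ 4.7434, r(7.5) ≈ 5.0498.
Sum = Σ Δs_i · r(s_i).
Sum ≈ 16.3405.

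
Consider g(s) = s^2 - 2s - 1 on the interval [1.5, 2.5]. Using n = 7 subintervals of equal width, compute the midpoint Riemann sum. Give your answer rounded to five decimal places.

Δs = (2.5 − 1.5)/7 = 1/7.
Midpoints: 11/7, 12/7, 13/7, 2, 15/7, 16/7, 17/7.
g(11/7) = -82/49, g(12/7) = -73/49, g(13/7) = -62/49, g(2) = -1, g(15/7) = -34/49, g(16/7) = -17/49, g(17/7) = 2/49.
Sum = Δs · [g(11/7) + g(12/7) + g(13/7) + ...].
Sum ≈ -0.91837.

-0.91837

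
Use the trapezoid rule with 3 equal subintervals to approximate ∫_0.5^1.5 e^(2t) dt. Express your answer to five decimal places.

Δt = (1.5 − 0.5)/3 = 1/3.
f(0.5) ≈ 2.71828, f(5/6) ≈ 5.29449, f(7/6) ≈ 10.31226, f(1.5) ≈ 20.08554.
T_3 = (Δt/2)·[f(t_0) + 2f(t_1) + 2f(t_2) + f(t_3)].
Sum ≈ 9.00289.

9.00289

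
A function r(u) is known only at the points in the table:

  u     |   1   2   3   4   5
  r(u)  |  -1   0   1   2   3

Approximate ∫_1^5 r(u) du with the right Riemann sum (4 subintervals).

Δu = 1.
Sum = 1·[0 + 1 + 2 + 3] = 6.

6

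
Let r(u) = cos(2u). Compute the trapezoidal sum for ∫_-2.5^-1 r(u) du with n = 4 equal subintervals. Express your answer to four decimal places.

Δu = (-1 − (-2.5))/4 = 0.375.
r(-2.5) ≈ 0.2837, r(-2.125) ≈ -0.4461, r(-1.75) ≈ -0.9365, r(-1.375) ≈ -0.9243, r(-1) ≈ -0.4161.
T_4 = (Δu/2)·[r(u_0) + 2r(u_1) + 2r(u_2) + 2r(u_3) + r(u_4)].
Sum ≈ -0.8899.

-0.8899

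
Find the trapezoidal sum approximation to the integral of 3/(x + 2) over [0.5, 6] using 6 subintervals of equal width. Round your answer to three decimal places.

Δx = (6 − 0.5)/6 = 11/12.
f(0.5) = 1.2, f(17/12) = 36/41, f(7/3) = 9/13, f(3.25) = 4/7, f(25/6) = 18/37, f(61/12) = 36/85, f(6) = 0.375.
T_6 = (Δx/2)·[f(x_0) + 2f(x_1) + ... + 2f(x_{5}) + f(x_6)].
Sum ≈ 3.519.

3.519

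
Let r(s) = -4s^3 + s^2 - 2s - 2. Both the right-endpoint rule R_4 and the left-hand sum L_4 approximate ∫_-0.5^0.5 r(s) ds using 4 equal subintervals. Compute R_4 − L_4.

R_4 = -2.28125.
L_4 = -1.53125.
R_4 − L_4 = -0.75.

-0.75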